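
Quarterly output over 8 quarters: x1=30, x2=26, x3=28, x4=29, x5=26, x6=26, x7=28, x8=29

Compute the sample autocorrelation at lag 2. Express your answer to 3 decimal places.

Mean x̄ = (30 + 26 + 28 + 29 + 26 + 26 + 28 + 29)/8 = 27.7500
Deviations from mean: 2.2500, -1.7500, 0.2500, 1.2500, -1.7500, -1.7500, 0.2500, 1.2500
Σ(x_t−x̄)(x_{t+2}−x̄) = (0.5625) + (-2.1875) + (-0.4375) + (-2.1875) + (-0.4375) + (-2.1875) = -6.8750
Denominator Σ(x_t−x̄)² = 17.5000
r_2 = -6.8750 / 17.5000 = -0.393

-0.393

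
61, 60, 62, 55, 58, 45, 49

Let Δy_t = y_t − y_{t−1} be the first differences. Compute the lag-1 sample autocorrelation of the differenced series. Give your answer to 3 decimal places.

First differences Δy: -1, 2, -7, 3, -13, 4
Mean of differences = -2.0000
Numerator Σ(Δy_t−Δȳ)(Δy_{t+1}−Δȳ) = -162.0000
Denominator Σ(Δy_t−Δȳ)² = 224.0000
r_1(Δy) = -162.0000 / 224.0000 = -0.723

-0.723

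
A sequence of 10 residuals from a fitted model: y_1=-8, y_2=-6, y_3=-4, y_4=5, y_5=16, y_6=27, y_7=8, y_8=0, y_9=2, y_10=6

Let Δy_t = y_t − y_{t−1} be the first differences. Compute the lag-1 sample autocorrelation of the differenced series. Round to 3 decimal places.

First differences Δy: 2, 2, 9, 11, 11, -19, -8, 2, 4
Mean of differences = 1.5556
Numerator Σ(Δy_t−Δȳ)(Δy_{t+1}−Δȳ) = 162.1358
Denominator Σ(Δy_t−Δȳ)² = 754.2222
r_1(Δy) = 162.1358 / 754.2222 = 0.215

0.215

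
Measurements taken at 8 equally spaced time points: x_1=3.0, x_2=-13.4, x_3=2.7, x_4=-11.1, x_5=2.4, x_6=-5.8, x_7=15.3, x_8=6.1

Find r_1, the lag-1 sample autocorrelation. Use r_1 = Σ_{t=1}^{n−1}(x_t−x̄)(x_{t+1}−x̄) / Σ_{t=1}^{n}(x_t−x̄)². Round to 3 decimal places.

Mean x̄ = (3.0 − 13.4 + 2.7 − 11.1 + 2.4 − 5.8 + 15.3 + 6.1)/8 = -0.1000
Deviations from mean: 3.1000, -13.3000, 2.8000, -11.0000, 2.5000, -5.7000, 15.4000, 6.2000
Numerator Σ_{t=1}^{7}(x_t−x̄)(x_{t+1}−x̄) = -143.3200
Denominator Σ(x_t−x̄)² = 629.6800
r_1 = -143.3200 / 629.6800 = -0.228

-0.228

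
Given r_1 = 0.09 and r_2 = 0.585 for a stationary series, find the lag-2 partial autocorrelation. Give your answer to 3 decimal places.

φ_{22} = (r_2 − r_1²) / (1 − r_1²)
r_1² = (0.09)² = 0.0081
Numerator = 0.585 − 0.0081 = 0.5769; denominator = 1 − 0.0081 = 0.9919
φ_{22} = 0.5769 / 0.9919 = 0.582

0.582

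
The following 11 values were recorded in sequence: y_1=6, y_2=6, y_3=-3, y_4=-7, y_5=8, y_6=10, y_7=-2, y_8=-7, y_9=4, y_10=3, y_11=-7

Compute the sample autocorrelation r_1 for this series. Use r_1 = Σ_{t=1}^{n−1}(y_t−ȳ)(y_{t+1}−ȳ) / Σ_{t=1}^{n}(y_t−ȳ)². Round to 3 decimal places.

Mean ȳ = (6 + 6 − 3 − 7 + 8 + 10 − 2 − 7 + 4 + 3 − 7)/11 = 1.0000
Numerator Σ_{t=1}^{10}(y_t−ȳ)(y_{t+1}−ȳ) = 7.0000
Denominator Σ(y_t−ȳ)² = 410.0000
r_1 = 7.0000 / 410.0000 = 0.017

0.017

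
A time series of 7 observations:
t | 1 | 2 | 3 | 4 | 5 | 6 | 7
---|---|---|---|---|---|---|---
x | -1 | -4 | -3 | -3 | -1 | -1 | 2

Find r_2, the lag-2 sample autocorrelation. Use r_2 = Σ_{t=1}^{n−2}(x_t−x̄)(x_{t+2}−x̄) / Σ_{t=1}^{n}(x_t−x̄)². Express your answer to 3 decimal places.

Mean x̄ = (-1 − 4 − 3 − 3 − 1 − 1 + 2)/7 = -1.5714
Numerator Σ_{t=1}^{5}(x_t−x̄)(x_{t+2}−x̄) = 3.0612
Denominator Σ(x_t−x̄)² = 23.7143
r_2 = 3.0612 / 23.7143 = 0.129

0.129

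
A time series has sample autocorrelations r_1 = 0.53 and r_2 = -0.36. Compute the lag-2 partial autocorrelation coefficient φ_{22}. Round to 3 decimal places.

φ_{22} = (r_2 − r_1²) / (1 − r_1²)
r_1² = (0.53)² = 0.2809
Numerator = -0.36 − 0.2809 = -0.6409; denominator = 1 − 0.2809 = 0.7191
φ_{22} = -0.6409 / 0.7191 = -0.891

-0.891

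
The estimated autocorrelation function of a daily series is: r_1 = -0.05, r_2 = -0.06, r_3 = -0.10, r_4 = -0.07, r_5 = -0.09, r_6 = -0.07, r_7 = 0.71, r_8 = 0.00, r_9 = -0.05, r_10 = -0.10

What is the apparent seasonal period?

The largest autocorrelation is r_7 = 0.71; the remaining lags stay at or below 0.00.
The dominant spike at lag 7 indicates a seasonal period of 7.

7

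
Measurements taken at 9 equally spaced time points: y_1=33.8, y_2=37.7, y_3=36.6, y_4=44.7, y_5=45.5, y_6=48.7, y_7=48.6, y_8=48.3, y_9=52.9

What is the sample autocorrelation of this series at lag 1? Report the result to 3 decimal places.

0.565

Mean ȳ = (33.8 + 37.7 + 36.6 + 44.7 + 45.5 + 48.7 + 48.6 + 48.3 + 52.9)/9 = 44.0889
Numerator Σ_{t=1}^{8}(y_t−ȳ)(y_{t+1}−ȳ) = 193.2754
Denominator Σ(y_t−ȳ)² = 342.1089
r_1 = 193.2754 / 342.1089 = 0.565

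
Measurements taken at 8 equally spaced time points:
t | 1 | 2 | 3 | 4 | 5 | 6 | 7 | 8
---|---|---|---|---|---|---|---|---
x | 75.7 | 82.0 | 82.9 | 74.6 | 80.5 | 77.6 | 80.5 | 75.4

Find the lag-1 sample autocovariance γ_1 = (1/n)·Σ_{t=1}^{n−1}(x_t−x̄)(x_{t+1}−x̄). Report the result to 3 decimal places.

-3.781

Mean x̄ = (75.7 + 82.0 + 82.9 + 74.6 + 80.5 + 77.6 + 80.5 + 75.4)/8 = 78.6500
Deviations: -2.9500, 3.3500, 4.2500, -4.0500, 1.8500, -1.0500, 1.8500, -3.2500
Σ_{t=1}^{7}(x_t−x̄)(x_{t+1}−x̄) = -30.2475
γ_1 = -30.2475 / 8 = -3.781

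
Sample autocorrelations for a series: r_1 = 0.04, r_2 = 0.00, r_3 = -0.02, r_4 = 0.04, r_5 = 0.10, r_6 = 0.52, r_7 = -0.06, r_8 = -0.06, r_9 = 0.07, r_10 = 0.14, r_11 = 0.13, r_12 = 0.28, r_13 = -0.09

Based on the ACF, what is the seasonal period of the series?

6

The largest autocorrelation is r_6 = 0.52, with a weaker echo at lag 12 (0.28); the remaining lags stay at or below 0.14.
The dominant spike at lag 6 indicates a seasonal period of 6.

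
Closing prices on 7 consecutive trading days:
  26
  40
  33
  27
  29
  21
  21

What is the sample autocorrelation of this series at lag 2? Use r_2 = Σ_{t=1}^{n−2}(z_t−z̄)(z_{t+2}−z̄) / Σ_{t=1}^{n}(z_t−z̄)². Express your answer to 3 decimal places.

Mean z̄ = (26 + 40 + 33 + 27 + 29 + 21 + 21)/7 = 28.1429
Deviations from mean: -2.1429, 11.8571, 4.8571, -1.1429, 0.8571, -7.1429, -7.1429
Numerator Σ_{t=1}^{5}(z_t−z̄)(z_{t+2}−z̄) = -17.7551
Denominator Σ(z_t−z̄)² = 272.8571
r_2 = -17.7551 / 272.8571 = -0.065

-0.065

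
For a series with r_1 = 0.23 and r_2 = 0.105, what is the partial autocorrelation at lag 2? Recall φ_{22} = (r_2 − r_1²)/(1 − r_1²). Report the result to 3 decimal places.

φ_{22} = (r_2 − r_1²) / (1 − r_1²)
r_1² = (0.23)² = 0.0529
Numerator = 0.105 − 0.0529 = 0.0521; denominator = 1 − 0.0529 = 0.9471
φ_{22} = 0.0521 / 0.9471 = 0.055

0.055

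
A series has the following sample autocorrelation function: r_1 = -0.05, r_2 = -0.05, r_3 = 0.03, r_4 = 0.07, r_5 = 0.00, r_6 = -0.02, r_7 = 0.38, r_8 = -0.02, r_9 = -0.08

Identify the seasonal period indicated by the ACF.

7

The largest autocorrelation is r_7 = 0.38; the remaining lags stay at or below 0.07.
The dominant spike at lag 7 indicates a seasonal period of 7.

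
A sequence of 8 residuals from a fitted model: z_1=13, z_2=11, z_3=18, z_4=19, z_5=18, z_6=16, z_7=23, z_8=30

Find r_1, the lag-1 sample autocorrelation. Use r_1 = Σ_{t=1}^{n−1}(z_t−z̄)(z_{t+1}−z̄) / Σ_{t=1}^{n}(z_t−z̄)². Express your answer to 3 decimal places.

Mean z̄ = (13 + 11 + 18 + 19 + 18 + 16 + 23 + 30)/8 = 18.5000
Numerator Σ_{t=1}^{7}(z_t−z̄)(z_{t+1}−z̄) = 86.2500
Denominator Σ(z_t−z̄)² = 246.0000
r_1 = 86.2500 / 246.0000 = 0.351

0.351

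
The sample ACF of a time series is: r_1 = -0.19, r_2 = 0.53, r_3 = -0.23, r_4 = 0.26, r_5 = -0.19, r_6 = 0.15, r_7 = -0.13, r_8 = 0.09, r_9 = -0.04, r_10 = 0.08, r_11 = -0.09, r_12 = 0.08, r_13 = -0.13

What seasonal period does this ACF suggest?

2

The largest autocorrelation is r_2 = 0.53, with weaker echoes at lags 4 (0.26) and 6 (0.15); the remaining lags stay at or below 0.09.
The dominant spike at lag 2 indicates a seasonal period of 2.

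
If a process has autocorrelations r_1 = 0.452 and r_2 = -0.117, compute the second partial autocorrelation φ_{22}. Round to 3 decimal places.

-0.404

φ_{22} = (r_2 − r_1²) / (1 − r_1²)
r_1² = (0.452)² = 0.204304
Numerator = -0.117 − 0.2043 = -0.3213; denominator = 1 − 0.2043 = 0.7957
φ_{22} = -0.3213 / 0.7957 = -0.404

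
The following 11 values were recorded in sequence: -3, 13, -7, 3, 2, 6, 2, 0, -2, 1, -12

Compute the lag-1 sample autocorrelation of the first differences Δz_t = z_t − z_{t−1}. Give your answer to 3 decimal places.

-0.615

First differences Δz: 16, -20, 10, -1, 4, -4, -2, -2, 3, -13
Mean of differences = -0.9000
Numerator Σ(Δz_t−Δz̄)(Δz_{t+1}−Δz̄) = -594.6100
Denominator Σ(Δz_t−Δz̄)² = 966.9000
r_1(Δz) = -594.6100 / 966.9000 = -0.615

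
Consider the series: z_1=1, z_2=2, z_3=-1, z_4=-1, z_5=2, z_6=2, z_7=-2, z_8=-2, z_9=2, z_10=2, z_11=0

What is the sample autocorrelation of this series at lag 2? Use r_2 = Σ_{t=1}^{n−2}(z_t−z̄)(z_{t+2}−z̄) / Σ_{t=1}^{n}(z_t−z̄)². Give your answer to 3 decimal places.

Mean z̄ = (1 + 2 − 1 − 1 + 2 + 2 − 2 − 2 + 2 + 2 + 0)/11 = 0.4545
Numerator Σ_{t=1}^{9}(z_t−z̄)(z_{t+2}−z̄) = -23.4132
Denominator Σ(z_t−z̄)² = 28.7273
r_2 = -23.4132 / 28.7273 = -0.815

-0.815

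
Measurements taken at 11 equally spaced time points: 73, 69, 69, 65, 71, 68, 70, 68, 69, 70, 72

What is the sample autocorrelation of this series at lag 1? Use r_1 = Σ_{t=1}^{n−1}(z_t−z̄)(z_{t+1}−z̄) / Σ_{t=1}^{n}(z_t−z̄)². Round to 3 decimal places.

Mean z̄ = (73 + 69 + 69 + 65 + 71 + 68 + 70 + 68 + 69 + 70 + 72)/11 = 69.4545
Numerator Σ_{t=1}^{10}(z_t−z̄)(z_{t+1}−z̄) = -8.2975
Denominator Σ(z_t−z̄)² = 46.7273
r_1 = -8.2975 / 46.7273 = -0.178

-0.178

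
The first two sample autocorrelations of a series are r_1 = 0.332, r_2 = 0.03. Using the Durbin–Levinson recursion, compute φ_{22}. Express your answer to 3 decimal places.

φ_{22} = (r_2 − r_1²) / (1 − r_1²)
r_1² = (0.332)² = 0.110224
Numerator = 0.03 − 0.1102 = -0.0802; denominator = 1 − 0.1102 = 0.8898
φ_{22} = -0.0802 / 0.8898 = -0.090

-0.090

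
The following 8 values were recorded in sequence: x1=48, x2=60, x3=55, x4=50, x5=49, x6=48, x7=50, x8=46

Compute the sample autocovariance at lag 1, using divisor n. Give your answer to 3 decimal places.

Mean x̄ = (48 + 60 + 55 + 50 + 49 + 48 + 50 + 46)/8 = 50.7500
Σ_{t=1}^{7}(x_t−x̄)(x_{t+1}−x̄) = 22.4375
γ_1 = 22.4375 / 8 = 2.805

2.805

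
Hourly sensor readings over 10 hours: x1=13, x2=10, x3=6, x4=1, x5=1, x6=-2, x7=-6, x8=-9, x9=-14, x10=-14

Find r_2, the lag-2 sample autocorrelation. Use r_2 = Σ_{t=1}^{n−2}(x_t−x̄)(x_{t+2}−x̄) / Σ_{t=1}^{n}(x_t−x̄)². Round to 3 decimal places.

0.372

Mean x̄ = (13 + 10 + 6 + 1 + 1 − 2 − 6 − 9 − 14 − 14)/10 = -1.4000
Numerator Σ_{t=1}^{8}(x_t−x̄)(x_{t+2}−x̄) = 297.4800
Denominator Σ(x_t−x̄)² = 800.4000
r_2 = 297.4800 / 800.4000 = 0.372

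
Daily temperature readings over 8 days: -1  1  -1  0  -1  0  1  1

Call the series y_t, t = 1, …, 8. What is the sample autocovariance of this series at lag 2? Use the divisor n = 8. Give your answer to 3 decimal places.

0.125

Mean ȳ = (-1 + 1 − 1 + 0 − 1 + 0 + 1 + 1)/8 = 0.0000
Deviations: -1.0000, 1.0000, -1.0000, 0.0000, -1.0000, 0.0000, 1.0000, 1.0000
Σ_{t=1}^{6}(y_t−ȳ)(y_{t+2}−ȳ) = 1.0000
γ_2 = 1.0000 / 8 = 0.125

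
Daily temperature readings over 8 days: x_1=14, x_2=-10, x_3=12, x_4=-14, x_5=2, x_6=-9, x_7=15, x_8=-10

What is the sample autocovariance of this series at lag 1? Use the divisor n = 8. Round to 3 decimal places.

Mean x̄ = (14 − 10 + 12 − 14 + 2 − 9 + 15 − 10)/8 = 0.0000
Σ_{t=1}^{7}(x_t−x̄)(x_{t+1}−x̄) = -759.0000
γ_1 = -759.0000 / 8 = -94.875

-94.875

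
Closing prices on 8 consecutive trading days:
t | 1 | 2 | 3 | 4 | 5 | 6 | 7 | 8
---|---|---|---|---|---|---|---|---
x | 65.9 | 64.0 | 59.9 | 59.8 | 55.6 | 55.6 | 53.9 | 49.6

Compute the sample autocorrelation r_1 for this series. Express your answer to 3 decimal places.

0.529

Mean x̄ = (65.9 + 64.0 + 59.9 + 59.8 + 55.6 + 55.6 + 53.9 + 49.6)/8 = 58.0375
Σ(x_t−x̄)(x_{t+1}−x̄) = (46.8802) + (11.1052) + (3.2827) + (-4.2961) + (5.9414) + (10.0852) + (34.9102) = 107.9086
Denominator Σ(x_t−x̄)² = 204.1388
r_1 = 107.9086 / 204.1388 = 0.529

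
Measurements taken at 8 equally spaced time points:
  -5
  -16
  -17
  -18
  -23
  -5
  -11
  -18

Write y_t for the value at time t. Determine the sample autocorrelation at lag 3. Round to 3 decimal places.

-0.076

Mean ȳ = (-5 − 16 − 17 − 18 − 23 − 5 − 11 − 18)/8 = -14.1250
Numerator Σ_{t=1}^{5}(y_t−ȳ)(y_{t+3}−ȳ) = -22.6719
Denominator Σ(y_t−ȳ)² = 296.8750
r_3 = -22.6719 / 296.8750 = -0.076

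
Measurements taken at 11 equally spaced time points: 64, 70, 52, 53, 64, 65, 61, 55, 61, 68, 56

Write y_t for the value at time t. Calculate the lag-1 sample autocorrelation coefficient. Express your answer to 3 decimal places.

Mean ȳ = (64 + 70 + 52 + 53 + 64 + 65 + 61 + 55 + 61 + 68 + 56)/11 = 60.8182
Numerator Σ_{t=1}^{10}(y_t−ȳ)(y_{t+1}−ȳ) = -29.0331
Denominator Σ(y_t−ȳ)² = 369.6364
r_1 = -29.0331 / 369.6364 = -0.079

-0.079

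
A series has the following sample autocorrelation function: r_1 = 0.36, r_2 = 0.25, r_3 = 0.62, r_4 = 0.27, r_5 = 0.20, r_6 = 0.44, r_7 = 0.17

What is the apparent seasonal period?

3

The largest autocorrelation is r_3 = 0.62, with a weaker echo at lag 6 (0.44); the remaining lags stay at or below 0.36. The elevated value at lag 1 (0.36), dropping to 0.25 at lag 2, reflects decaying short-term dependence rather than seasonality.
The dominant spike at lag 3 indicates a seasonal period of 3.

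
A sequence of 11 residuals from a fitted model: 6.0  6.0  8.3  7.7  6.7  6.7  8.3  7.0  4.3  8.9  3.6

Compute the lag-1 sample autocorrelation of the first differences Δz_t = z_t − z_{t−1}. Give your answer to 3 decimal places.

-0.531

First differences Δz: 0.0, 2.3, -0.6, -1.0, 0.0, 1.6, -1.3, -2.7, 4.6, -5.3
Mean of differences = -0.2400
Numerator Σ(Δz_t−Δz̄)(Δz_{t+1}−Δz̄) = -35.5116
Denominator Σ(Δz_t−Δz̄)² = 66.8640
r_1(Δz) = -35.5116 / 66.8640 = -0.531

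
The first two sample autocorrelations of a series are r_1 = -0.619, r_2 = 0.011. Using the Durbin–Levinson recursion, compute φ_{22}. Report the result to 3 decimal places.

φ_{22} = (r_2 − r_1²) / (1 − r_1²)
r_1² = (-0.619)² = 0.383161
Numerator = 0.011 − 0.3832 = -0.3722; denominator = 1 − 0.3832 = 0.6168
φ_{22} = -0.3722 / 0.6168 = -0.603

-0.603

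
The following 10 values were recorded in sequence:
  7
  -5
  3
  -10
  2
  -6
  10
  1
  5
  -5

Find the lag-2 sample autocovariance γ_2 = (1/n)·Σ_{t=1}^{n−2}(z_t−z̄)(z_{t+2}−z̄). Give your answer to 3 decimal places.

Mean z̄ = (7 − 5 + 3 − 10 + 2 − 6 + 10 + 1 + 5 − 5)/10 = 0.2000
Σ_{t=1}^{8}(z_t−z̄)(z_{t+2}−z̄) = 195.9200
γ_2 = 195.9200 / 10 = 19.592

19.592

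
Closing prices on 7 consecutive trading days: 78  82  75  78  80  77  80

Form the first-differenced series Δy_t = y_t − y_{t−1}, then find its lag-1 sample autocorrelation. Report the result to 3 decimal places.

First differences Δy: 4, -7, 3, 2, -3, 3
Mean of differences = 0.3333
Numerator Σ(Δy_t−Δȳ)(Δy_{t+1}−Δȳ) = -56.4444
Denominator Σ(Δy_t−Δȳ)² = 95.3333
r_1(Δy) = -56.4444 / 95.3333 = -0.592

-0.592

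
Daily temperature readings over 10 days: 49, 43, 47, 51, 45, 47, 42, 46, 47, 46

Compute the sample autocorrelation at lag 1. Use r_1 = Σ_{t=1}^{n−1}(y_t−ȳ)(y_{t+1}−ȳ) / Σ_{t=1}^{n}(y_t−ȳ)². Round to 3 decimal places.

Mean ȳ = (49 + 43 + 47 + 51 + 45 + 47 + 42 + 46 + 47 + 46)/10 = 46.3000
Numerator Σ_{t=1}^{9}(y_t−ȳ)(y_{t+1}−ȳ) = -17.0900
Denominator Σ(y_t−ȳ)² = 62.1000
r_1 = -17.0900 / 62.1000 = -0.275

-0.275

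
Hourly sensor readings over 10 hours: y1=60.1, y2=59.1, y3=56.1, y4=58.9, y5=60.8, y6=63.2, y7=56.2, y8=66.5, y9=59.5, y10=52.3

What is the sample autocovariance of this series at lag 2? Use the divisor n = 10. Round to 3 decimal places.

-3.625

Mean ȳ = (60.1 + 59.1 + 56.1 + 58.9 + 60.8 + 63.2 + 56.2 + 66.5 + 59.5 + 52.3)/10 = 59.2700
Σ_{t=1}^{8}(y_t−ȳ)(y_{t+2}−ȳ) = -36.2548
γ_2 = -36.2548 / 10 = -3.625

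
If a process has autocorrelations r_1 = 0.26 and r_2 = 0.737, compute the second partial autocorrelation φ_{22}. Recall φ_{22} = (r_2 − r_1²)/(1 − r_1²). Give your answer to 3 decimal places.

0.718

φ_{22} = (r_2 − r_1²) / (1 − r_1²)
r_1² = (0.26)² = 0.0676
Numerator = 0.737 − 0.0676 = 0.6694; denominator = 1 − 0.0676 = 0.9324
φ_{22} = 0.6694 / 0.9324 = 0.718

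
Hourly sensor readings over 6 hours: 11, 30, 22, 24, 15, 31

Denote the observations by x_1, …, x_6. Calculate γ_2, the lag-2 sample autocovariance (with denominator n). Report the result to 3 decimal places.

5.602

Mean x̄ = (11 + 30 + 22 + 24 + 15 + 31)/6 = 22.1667
Deviations: -11.1667, 7.8333, -0.1667, 1.8333, -7.1667, 8.8333
Σ_{t=1}^{4}(x_t−x̄)(x_{t+2}−x̄) = 33.6111
γ_2 = 33.6111 / 6 = 5.602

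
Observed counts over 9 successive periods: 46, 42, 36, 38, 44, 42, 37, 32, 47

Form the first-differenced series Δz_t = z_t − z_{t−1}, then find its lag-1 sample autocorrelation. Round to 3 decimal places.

First differences Δz: -4, -6, 2, 6, -2, -5, -5, 15
Mean of differences = 0.1250
Numerator Σ(Δz_t−Δz̄)(Δz_{t+1}−Δz̄) = -26.7656
Denominator Σ(Δz_t−Δz̄)² = 370.8750
r_1(Δz) = -26.7656 / 370.8750 = -0.072

-0.072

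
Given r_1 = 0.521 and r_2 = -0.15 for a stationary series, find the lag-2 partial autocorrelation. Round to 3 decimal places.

φ_{22} = (r_2 − r_1²) / (1 − r_1²)
r_1² = (0.521)² = 0.271441
Numerator = -0.15 − 0.2714 = -0.4214; denominator = 1 − 0.2714 = 0.7286
φ_{22} = -0.4214 / 0.7286 = -0.578

-0.578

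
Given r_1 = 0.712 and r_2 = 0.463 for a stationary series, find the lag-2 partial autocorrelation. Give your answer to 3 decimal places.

-0.089

φ_{22} = (r_2 − r_1²) / (1 − r_1²)
r_1² = (0.712)² = 0.506944
Numerator = 0.463 − 0.5069 = -0.0439; denominator = 1 − 0.5069 = 0.4931
φ_{22} = -0.0439 / 0.4931 = -0.089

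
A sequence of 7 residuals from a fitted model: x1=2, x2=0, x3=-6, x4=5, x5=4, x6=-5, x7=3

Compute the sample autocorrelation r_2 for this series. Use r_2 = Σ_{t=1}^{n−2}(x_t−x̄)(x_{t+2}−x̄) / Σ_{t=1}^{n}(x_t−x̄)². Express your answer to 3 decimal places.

-0.445

Mean x̄ = (2 + 0 − 6 + 5 + 4 − 5 + 3)/7 = 0.4286
Σ(x_t−x̄)(x_{t+2}−x̄) = (-10.1020) + (-1.9592) + (-22.9592) + (-24.8163) + (9.1837) = -50.6531
Denominator Σ(x_t−x̄)² = 113.7143
r_2 = -50.6531 / 113.7143 = -0.445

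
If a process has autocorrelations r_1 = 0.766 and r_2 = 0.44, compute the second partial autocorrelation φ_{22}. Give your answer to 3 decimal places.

-0.355

φ_{22} = (r_2 − r_1²) / (1 − r_1²)
r_1² = (0.766)² = 0.586756
Numerator = 0.44 − 0.5868 = -0.1468; denominator = 1 − 0.5868 = 0.4132
φ_{22} = -0.1468 / 0.4132 = -0.355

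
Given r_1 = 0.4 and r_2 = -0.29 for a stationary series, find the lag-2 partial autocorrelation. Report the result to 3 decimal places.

-0.536

φ_{22} = (r_2 − r_1²) / (1 − r_1²)
r_1² = (0.4)² = 0.16
Numerator = -0.29 − 0.1600 = -0.4500; denominator = 1 − 0.1600 = 0.8400
φ_{22} = -0.4500 / 0.8400 = -0.536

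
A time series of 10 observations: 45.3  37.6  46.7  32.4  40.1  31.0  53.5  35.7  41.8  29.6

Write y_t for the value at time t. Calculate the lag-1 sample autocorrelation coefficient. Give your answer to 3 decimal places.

Mean ȳ = (45.3 + 37.6 + 46.7 + 32.4 + 40.1 + 31.0 + 53.5 + 35.7 + 41.8 + 29.6)/10 = 39.3700
Numerator Σ_{t=1}^{9}(y_t−ȳ)(y_{t+1}−ȳ) = -288.5429
Denominator Σ(y_t−ȳ)² = 525.6810
r_1 = -288.5429 / 525.6810 = -0.549

-0.549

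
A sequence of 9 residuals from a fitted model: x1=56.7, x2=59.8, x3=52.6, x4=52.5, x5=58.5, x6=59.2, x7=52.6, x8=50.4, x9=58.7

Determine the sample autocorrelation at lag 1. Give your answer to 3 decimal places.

Mean x̄ = (56.7 + 59.8 + 52.6 + 52.5 + 58.5 + 59.2 + 52.6 + 50.4 + 58.7)/9 = 55.6667
Numerator Σ_{t=1}^{8}(x_t−x̄)(x_{t+1}−x̄) = -8.3144
Denominator Σ(x_t−x̄)² = 104.4400
r_1 = -8.3144 / 104.4400 = -0.080

-0.080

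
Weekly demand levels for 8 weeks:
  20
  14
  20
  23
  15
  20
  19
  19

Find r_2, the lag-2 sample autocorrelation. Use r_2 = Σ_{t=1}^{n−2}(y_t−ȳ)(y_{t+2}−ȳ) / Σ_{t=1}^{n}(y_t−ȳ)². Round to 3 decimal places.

-0.313

Mean ȳ = (20 + 14 + 20 + 23 + 15 + 20 + 19 + 19)/8 = 18.7500
Deviations from mean: 1.2500, -4.7500, 1.2500, 4.2500, -3.7500, 1.2500, 0.2500, 0.2500
Numerator Σ_{t=1}^{6}(y_t−ȳ)(y_{t+2}−ȳ) = -18.6250
Denominator Σ(y_t−ȳ)² = 59.5000
r_2 = -18.6250 / 59.5000 = -0.313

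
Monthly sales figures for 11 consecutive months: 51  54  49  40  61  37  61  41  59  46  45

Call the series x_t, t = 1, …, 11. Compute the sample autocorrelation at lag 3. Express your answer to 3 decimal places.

-0.390

Mean x̄ = (51 + 54 + 49 + 40 + 61 + 37 + 61 + 41 + 59 + 46 + 45)/11 = 49.4545
Numerator Σ_{t=1}^{8}(x_t−x̄)(x_{t+3}−x̄) = -284.3471
Denominator Σ(x_t−x̄)² = 728.7273
r_3 = -284.3471 / 728.7273 = -0.390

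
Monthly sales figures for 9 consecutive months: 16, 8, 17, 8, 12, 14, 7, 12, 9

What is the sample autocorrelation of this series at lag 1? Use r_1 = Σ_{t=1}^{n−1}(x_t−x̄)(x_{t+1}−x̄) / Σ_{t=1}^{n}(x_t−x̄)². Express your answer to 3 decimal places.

-0.644

Mean x̄ = (16 + 8 + 17 + 8 + 12 + 14 + 7 + 12 + 9)/9 = 11.4444
Numerator Σ_{t=1}^{8}(x_t−x̄)(x_{t+1}−x̄) = -69.6420
Denominator Σ(x_t−x̄)² = 108.2222
r_1 = -69.6420 / 108.2222 = -0.644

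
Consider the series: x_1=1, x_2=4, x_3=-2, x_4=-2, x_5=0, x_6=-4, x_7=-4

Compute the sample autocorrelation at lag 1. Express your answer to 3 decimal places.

0.220

Mean x̄ = (1 + 4 − 2 − 2 + 0 − 4 − 4)/7 = -1.0000
Σ(x_t−x̄)(x_{t+1}−x̄) = (10.0000) + (-5.0000) + (1.0000) + (-1.0000) + (-3.0000) + (9.0000) = 11.0000
Denominator Σ(x_t−x̄)² = 50.0000
r_1 = 11.0000 / 50.0000 = 0.220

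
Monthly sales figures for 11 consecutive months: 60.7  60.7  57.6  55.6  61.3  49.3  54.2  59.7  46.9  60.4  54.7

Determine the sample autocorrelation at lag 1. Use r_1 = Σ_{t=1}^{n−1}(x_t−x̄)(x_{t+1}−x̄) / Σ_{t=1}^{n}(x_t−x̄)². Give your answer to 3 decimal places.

-0.351

Mean x̄ = (60.7 + 60.7 + 57.6 + 55.6 + 61.3 + 49.3 + 54.2 + 59.7 + 46.9 + 60.4 + 54.7)/11 = 56.4636
Numerator Σ_{t=1}^{10}(x_t−x̄)(x_{t+1}−x̄) = -83.6931
Denominator Σ(x_t−x̄)² = 238.3055
r_1 = -83.6931 / 238.3055 = -0.351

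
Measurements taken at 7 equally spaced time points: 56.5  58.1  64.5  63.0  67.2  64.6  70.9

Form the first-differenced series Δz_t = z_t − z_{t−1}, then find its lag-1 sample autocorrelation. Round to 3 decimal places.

-0.721

First differences Δz: 1.6, 6.4, -1.5, 4.2, -2.6, 6.3
Mean of differences = 2.4000
Numerator Σ(Δz_t−Δz̄)(Δz_{t+1}−Δz̄) = -54.3200
Denominator Σ(Δz_t−Δz̄)² = 75.3000
r_1(Δz) = -54.3200 / 75.3000 = -0.721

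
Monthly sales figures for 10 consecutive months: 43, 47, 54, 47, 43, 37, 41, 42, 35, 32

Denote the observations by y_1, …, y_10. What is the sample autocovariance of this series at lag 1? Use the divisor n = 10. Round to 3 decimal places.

Mean ȳ = (43 + 47 + 54 + 47 + 43 + 37 + 41 + 42 + 35 + 32)/10 = 42.1000
Σ_{t=1}^{9}(y_t−ȳ)(y_{t+1}−ȳ) = 198.9900
γ_1 = 198.9900 / 10 = 19.899

19.899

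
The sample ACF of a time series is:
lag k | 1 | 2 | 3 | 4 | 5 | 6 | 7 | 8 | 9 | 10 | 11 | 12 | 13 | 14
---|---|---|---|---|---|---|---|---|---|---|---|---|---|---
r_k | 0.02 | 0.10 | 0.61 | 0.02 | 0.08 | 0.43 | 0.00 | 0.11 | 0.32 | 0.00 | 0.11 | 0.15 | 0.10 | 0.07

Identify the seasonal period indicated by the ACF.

The largest autocorrelation is r_3 = 0.61, with weaker echoes at lags 6 (0.43), 9 (0.32) and 12 (0.15); the remaining lags stay at or below 0.11.
The dominant spike at lag 3 indicates a seasonal period of 3.

3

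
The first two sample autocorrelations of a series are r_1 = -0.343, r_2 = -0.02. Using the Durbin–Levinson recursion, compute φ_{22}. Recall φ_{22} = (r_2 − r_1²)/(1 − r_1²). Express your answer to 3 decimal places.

φ_{22} = (r_2 − r_1²) / (1 − r_1²)
r_1² = (-0.343)² = 0.117649
Numerator = -0.02 − 0.1176 = -0.1376; denominator = 1 − 0.1176 = 0.8824
φ_{22} = -0.1376 / 0.8824 = -0.156

-0.156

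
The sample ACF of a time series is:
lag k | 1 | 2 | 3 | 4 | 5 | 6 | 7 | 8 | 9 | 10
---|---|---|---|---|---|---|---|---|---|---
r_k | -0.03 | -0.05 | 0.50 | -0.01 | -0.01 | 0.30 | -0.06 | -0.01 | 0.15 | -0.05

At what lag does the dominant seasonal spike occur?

3

The largest autocorrelation is r_3 = 0.50, with weaker echoes at lags 6 (0.30) and 9 (0.15); the remaining lags stay at or below -0.01.
The dominant spike at lag 3 indicates a seasonal period of 3.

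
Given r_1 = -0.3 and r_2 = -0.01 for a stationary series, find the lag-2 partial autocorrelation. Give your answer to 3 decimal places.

-0.110

φ_{22} = (r_2 − r_1²) / (1 − r_1²)
r_1² = (-0.3)² = 0.09
Numerator = -0.01 − 0.0900 = -0.1000; denominator = 1 − 0.0900 = 0.9100
φ_{22} = -0.1000 / 0.9100 = -0.110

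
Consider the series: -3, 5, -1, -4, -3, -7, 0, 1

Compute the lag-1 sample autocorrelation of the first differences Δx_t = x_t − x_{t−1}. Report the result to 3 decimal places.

First differences Δx: 8, -6, -3, 1, -4, 7, 1
Mean of differences = 0.5714
Numerator Σ(Δx_t−Δx̄)(Δx_{t+1}−Δx̄) = -55.4694
Denominator Σ(Δx_t−Δx̄)² = 173.7143
r_1(Δx) = -55.4694 / 173.7143 = -0.319

-0.319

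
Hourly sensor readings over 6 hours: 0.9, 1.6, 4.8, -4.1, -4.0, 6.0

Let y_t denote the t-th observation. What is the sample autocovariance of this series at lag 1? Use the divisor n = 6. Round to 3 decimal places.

Mean ȳ = (0.9 + 1.6 + 4.8 − 4.1 − 4.0 + 6.0)/6 = 0.8667
Deviations: 0.0333, 0.7333, 3.9333, -4.9667, -4.8667, 5.1333
Σ_{t=1}^{5}(y_t−ȳ)(y_{t+1}−ȳ) = -17.4378
γ_1 = -17.4378 / 6 = -2.906

-2.906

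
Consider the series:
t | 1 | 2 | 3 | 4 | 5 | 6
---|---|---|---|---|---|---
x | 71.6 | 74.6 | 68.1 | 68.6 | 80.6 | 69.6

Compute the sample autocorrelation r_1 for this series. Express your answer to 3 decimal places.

-0.429

Mean x̄ = (71.6 + 74.6 + 68.1 + 68.6 + 80.6 + 69.6)/6 = 72.1833
Numerator Σ_{t=1}^{5}(x_t−x̄)(x_{t+1}−x̄) = -48.5486
Denominator Σ(x_t−x̄)² = 113.2083
r_1 = -48.5486 / 113.2083 = -0.429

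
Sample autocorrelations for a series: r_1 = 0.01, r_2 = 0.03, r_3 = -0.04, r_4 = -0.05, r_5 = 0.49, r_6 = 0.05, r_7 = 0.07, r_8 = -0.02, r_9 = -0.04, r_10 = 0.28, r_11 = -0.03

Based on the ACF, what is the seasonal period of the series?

5

The largest autocorrelation is r_5 = 0.49, with a weaker echo at lag 10 (0.28); the remaining lags stay at or below 0.07.
The dominant spike at lag 5 indicates a seasonal period of 5.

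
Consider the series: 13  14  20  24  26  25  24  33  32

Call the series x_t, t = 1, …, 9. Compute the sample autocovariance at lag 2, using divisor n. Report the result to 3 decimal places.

4.870

Mean x̄ = (13 + 14 + 20 + 24 + 26 + 25 + 24 + 33 + 32)/9 = 23.4444
Σ_{t=1}^{7}(x_t−x̄)(x_{t+2}−x̄) = 43.8272
γ_2 = 43.8272 / 9 = 4.870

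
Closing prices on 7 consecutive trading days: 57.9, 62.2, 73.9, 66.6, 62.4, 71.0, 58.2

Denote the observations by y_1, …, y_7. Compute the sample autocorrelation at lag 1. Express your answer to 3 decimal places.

-0.207

Mean ȳ = (57.9 + 62.2 + 73.9 + 66.6 + 62.4 + 71.0 + 58.2)/7 = 64.6000
Σ(y_t−ȳ)(y_{t+1}−ȳ) = (16.0800) + (-22.3200) + (18.6000) + (-4.4000) + (-14.0800) + (-40.9600) = -47.0800
Denominator Σ(y_t−ȳ)² = 227.9000
r_1 = -47.0800 / 227.9000 = -0.207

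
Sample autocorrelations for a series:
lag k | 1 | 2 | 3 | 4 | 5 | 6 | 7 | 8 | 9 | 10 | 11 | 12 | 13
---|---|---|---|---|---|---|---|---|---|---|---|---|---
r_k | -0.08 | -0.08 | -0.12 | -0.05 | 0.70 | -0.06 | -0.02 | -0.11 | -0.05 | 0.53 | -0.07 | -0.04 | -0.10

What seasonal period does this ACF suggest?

The largest autocorrelation is r_5 = 0.70, with a weaker echo at lag 10 (0.53); the remaining lags stay at or below -0.02.
The dominant spike at lag 5 indicates a seasonal period of 5.

5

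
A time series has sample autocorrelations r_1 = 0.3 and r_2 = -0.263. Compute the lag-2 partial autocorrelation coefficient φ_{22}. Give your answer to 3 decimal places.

φ_{22} = (r_2 − r_1²) / (1 − r_1²)
r_1² = (0.3)² = 0.09
Numerator = -0.263 − 0.0900 = -0.3530; denominator = 1 − 0.0900 = 0.9100
φ_{22} = -0.3530 / 0.9100 = -0.388

-0.388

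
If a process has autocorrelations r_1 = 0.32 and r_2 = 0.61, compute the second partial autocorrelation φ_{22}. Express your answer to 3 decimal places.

0.566

φ_{22} = (r_2 − r_1²) / (1 − r_1²)
r_1² = (0.32)² = 0.1024
Numerator = 0.61 − 0.1024 = 0.5076; denominator = 1 − 0.1024 = 0.8976
φ_{22} = 0.5076 / 0.8976 = 0.566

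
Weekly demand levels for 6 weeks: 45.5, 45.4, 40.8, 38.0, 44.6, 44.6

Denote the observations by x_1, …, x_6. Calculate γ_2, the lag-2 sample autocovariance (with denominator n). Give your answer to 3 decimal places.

Mean x̄ = (45.5 + 45.4 + 40.8 + 38.0 + 44.6 + 44.6)/6 = 43.1500
Σ_{t=1}^{4}(x_t−x̄)(x_{t+2}−x̄) = -27.9850
γ_2 = -27.9850 / 6 = -4.664

-4.664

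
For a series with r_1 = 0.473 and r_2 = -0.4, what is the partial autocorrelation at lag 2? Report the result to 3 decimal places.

-0.803

φ_{22} = (r_2 − r_1²) / (1 − r_1²)
r_1² = (0.473)² = 0.223729
Numerator = -0.4 − 0.2237 = -0.6237; denominator = 1 − 0.2237 = 0.7763
φ_{22} = -0.6237 / 0.7763 = -0.803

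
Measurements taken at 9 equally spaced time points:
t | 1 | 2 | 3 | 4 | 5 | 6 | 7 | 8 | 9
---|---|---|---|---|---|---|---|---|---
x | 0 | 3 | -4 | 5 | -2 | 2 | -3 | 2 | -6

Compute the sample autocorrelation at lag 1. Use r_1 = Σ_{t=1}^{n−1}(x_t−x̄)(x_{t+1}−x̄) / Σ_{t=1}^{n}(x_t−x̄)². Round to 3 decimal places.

Mean x̄ = (0 + 3 − 4 + 5 − 2 + 2 − 3 + 2 − 6)/9 = -0.3333
Numerator Σ_{t=1}^{8}(x_t−x̄)(x_{t+1}−x̄) = -69.1111
Denominator Σ(x_t−x̄)² = 106.0000
r_1 = -69.1111 / 106.0000 = -0.652

-0.652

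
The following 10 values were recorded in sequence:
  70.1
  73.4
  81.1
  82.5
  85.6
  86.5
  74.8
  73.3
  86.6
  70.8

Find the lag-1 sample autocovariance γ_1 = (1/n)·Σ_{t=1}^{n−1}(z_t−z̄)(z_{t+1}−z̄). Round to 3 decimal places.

1.080

Mean z̄ = (70.1 + 73.4 + 81.1 + 82.5 + 85.6 + 86.5 + 74.8 + 73.3 + 86.6 + 70.8)/10 = 78.4700
Σ_{t=1}^{9}(z_t−z̄)(z_{t+1}−z̄) = 10.8031
γ_1 = 10.8031 / 10 = 1.080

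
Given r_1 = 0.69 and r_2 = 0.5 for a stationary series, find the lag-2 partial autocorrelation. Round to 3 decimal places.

φ_{22} = (r_2 − r_1²) / (1 − r_1²)
r_1² = (0.69)² = 0.4761
Numerator = 0.5 − 0.4761 = 0.0239; denominator = 1 − 0.4761 = 0.5239
φ_{22} = 0.0239 / 0.5239 = 0.046

0.046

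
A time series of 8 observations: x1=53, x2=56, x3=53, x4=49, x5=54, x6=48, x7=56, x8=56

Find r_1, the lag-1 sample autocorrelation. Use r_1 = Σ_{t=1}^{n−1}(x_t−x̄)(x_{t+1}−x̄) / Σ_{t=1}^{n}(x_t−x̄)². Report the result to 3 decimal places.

Mean x̄ = (53 + 56 + 53 + 49 + 54 + 48 + 56 + 56)/8 = 53.1250
Deviations from mean: -0.1250, 2.8750, -0.1250, -4.1250, 0.8750, -5.1250, 2.8750, 2.8750
Numerator Σ_{t=1}^{7}(x_t−x̄)(x_{t+1}−x̄) = -14.7656
Denominator Σ(x_t−x̄)² = 68.8750
r_1 = -14.7656 / 68.8750 = -0.214

-0.214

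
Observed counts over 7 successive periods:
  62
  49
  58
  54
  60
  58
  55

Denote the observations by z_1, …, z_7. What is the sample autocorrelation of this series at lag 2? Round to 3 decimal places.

Mean z̄ = (62 + 49 + 58 + 54 + 60 + 58 + 55)/7 = 56.5714
Deviations from mean: 5.4286, -7.5714, 1.4286, -2.5714, 3.4286, 1.4286, -1.5714
Numerator Σ_{t=1}^{5}(z_t−z̄)(z_{t+2}−z̄) = 23.0612
Denominator Σ(z_t−z̄)² = 111.7143
r_2 = 23.0612 / 111.7143 = 0.206

0.206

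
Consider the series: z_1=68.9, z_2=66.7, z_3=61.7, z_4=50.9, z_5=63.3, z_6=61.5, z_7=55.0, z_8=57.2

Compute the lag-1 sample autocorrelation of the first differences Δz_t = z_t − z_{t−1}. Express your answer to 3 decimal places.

-0.351

First differences Δz: -2.2, -5.0, -10.8, 12.4, -1.8, -6.5, 2.2
Mean of differences = -1.6714
Numerator Σ(Δz_t−Δz̄)(Δz_{t+1}−Δz̄) = -116.1894
Denominator Σ(Δz_t−Δz̄)² = 331.0143
r_1(Δz) = -116.1894 / 331.0143 = -0.351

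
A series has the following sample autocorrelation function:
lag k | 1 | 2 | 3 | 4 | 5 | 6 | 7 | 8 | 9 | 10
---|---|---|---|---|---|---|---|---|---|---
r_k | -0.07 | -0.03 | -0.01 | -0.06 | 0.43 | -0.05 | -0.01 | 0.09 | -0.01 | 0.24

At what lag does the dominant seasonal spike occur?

The largest autocorrelation is r_5 = 0.43, with a weaker echo at lag 10 (0.24); the remaining lags stay at or below 0.09.
The dominant spike at lag 5 indicates a seasonal period of 5.

5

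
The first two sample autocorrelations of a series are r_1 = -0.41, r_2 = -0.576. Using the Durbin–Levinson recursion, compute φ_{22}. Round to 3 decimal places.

φ_{22} = (r_2 − r_1²) / (1 − r_1²)
r_1² = (-0.41)² = 0.1681
Numerator = -0.576 − 0.1681 = -0.7441; denominator = 1 − 0.1681 = 0.8319
φ_{22} = -0.7441 / 0.8319 = -0.894

-0.894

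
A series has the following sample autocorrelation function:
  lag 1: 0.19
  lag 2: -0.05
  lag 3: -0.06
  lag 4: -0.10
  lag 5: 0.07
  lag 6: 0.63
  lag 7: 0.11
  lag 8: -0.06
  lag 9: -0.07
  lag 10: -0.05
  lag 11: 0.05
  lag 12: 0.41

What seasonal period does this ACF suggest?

6

The largest autocorrelation is r_6 = 0.63, with a weaker echo at lag 12 (0.41); the remaining lags stay at or below 0.19.
The dominant spike at lag 6 indicates a seasonal period of 6.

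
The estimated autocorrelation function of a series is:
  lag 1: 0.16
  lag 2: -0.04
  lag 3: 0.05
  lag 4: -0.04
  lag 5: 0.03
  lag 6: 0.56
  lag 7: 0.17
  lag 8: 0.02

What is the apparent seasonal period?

The largest autocorrelation is r_6 = 0.56; the remaining lags stay at or below 0.17.
The dominant spike at lag 6 indicates a seasonal period of 6.

6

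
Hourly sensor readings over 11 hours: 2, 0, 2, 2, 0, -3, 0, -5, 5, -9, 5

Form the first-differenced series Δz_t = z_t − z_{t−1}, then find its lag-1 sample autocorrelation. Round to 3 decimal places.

-0.742

First differences Δz: -2, 2, 0, -2, -3, 3, -5, 10, -14, 14
Mean of differences = 0.3000
Numerator Σ(Δz_t−Δz̄)(Δz_{t+1}−Δz̄) = -405.3900
Denominator Σ(Δz_t−Δz̄)² = 546.1000
r_1(Δz) = -405.3900 / 546.1000 = -0.742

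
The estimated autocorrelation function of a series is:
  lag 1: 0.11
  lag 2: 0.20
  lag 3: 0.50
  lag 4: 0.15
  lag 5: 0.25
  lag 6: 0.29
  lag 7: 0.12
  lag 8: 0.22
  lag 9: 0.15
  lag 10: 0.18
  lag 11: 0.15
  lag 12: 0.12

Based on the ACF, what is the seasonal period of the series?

The largest autocorrelation is r_3 = 0.50, with a weaker echo at lag 6 (0.29); the remaining lags stay at or below 0.25.
The dominant spike at lag 3 indicates a seasonal period of 3.

3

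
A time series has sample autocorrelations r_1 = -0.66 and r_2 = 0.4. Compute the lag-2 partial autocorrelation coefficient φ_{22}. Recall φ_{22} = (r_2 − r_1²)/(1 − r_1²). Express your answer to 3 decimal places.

-0.063

φ_{22} = (r_2 − r_1²) / (1 − r_1²)
r_1² = (-0.66)² = 0.4356
Numerator = 0.4 − 0.4356 = -0.0356; denominator = 1 − 0.4356 = 0.5644
φ_{22} = -0.0356 / 0.5644 = -0.063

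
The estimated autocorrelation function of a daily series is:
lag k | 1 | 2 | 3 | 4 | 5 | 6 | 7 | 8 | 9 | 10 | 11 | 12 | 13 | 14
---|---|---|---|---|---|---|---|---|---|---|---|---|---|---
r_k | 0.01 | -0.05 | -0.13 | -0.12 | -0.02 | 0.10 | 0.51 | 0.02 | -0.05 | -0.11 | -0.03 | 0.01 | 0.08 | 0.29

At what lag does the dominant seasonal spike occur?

The largest autocorrelation is r_7 = 0.51, with a weaker echo at lag 14 (0.29); the remaining lags stay at or below 0.10.
The dominant spike at lag 7 indicates a seasonal period of 7.

7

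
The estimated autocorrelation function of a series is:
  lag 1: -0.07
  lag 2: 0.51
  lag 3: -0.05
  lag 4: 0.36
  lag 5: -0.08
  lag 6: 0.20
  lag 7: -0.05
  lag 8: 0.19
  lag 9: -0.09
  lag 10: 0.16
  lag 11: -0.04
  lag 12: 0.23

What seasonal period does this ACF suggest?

The largest autocorrelation is r_2 = 0.51, with weaker echoes at lags 4 (0.36), 6 (0.20), 8 (0.19), 10 (0.16) and 12 (0.23); the remaining lags stay at or below -0.04.
The dominant spike at lag 2 indicates a seasonal period of 2.

2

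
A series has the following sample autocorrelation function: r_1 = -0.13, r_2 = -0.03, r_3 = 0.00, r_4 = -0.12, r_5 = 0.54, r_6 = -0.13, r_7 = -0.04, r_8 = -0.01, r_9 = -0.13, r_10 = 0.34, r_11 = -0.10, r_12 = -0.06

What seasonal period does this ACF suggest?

The largest autocorrelation is r_5 = 0.54, with a weaker echo at lag 10 (0.34); the remaining lags stay at or below 0.00.
The dominant spike at lag 5 indicates a seasonal period of 5.

5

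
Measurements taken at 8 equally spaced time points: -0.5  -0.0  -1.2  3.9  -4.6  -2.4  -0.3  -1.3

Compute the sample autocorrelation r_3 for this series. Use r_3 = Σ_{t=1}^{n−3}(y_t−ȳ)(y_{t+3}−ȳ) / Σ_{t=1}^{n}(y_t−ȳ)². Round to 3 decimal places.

0.081

Mean ȳ = (-0.5 − 0.0 − 1.2 + 3.9 − 4.6 − 2.4 − 0.3 − 1.3)/8 = -0.8000
Deviations from mean: 0.3000, 0.8000, -0.4000, 4.7000, -3.8000, -1.6000, 0.5000, -0.5000
Numerator Σ_{t=1}^{5}(y_t−ȳ)(y_{t+3}−ȳ) = 3.2600
Denominator Σ(y_t−ȳ)² = 40.4800
r_3 = 3.2600 / 40.4800 = 0.081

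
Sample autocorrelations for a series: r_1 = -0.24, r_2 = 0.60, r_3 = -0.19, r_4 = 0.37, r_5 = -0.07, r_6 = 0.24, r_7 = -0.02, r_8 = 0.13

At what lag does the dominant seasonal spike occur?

The largest autocorrelation is r_2 = 0.60, with weaker echoes at lags 4 (0.37) and 6 (0.24); the remaining lags stay at or below 0.13.
The dominant spike at lag 2 indicates a seasonal period of 2.

2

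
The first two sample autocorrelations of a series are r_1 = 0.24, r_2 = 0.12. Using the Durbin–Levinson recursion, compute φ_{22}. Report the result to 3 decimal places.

0.066

φ_{22} = (r_2 − r_1²) / (1 − r_1²)
r_1² = (0.24)² = 0.0576
Numerator = 0.12 − 0.0576 = 0.0624; denominator = 1 − 0.0576 = 0.9424
φ_{22} = 0.0624 / 0.9424 = 0.066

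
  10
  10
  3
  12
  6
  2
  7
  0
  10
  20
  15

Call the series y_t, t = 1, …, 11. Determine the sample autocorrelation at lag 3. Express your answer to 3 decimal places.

Mean ȳ = (10 + 10 + 3 + 12 + 6 + 2 + 7 + 0 + 10 + 20 + 15)/11 = 8.6364
Numerator Σ_{t=1}^{8}(y_t−ȳ)(y_{t+3}−ȳ) = -26.9421
Denominator Σ(y_t−ȳ)² = 346.5455
r_3 = -26.9421 / 346.5455 = -0.078

-0.078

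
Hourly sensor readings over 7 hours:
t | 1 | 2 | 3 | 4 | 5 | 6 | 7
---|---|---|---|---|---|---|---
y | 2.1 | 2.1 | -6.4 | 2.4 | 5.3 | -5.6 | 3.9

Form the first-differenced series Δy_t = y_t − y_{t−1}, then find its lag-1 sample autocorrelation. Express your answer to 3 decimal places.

First differences Δy: 0.0, -8.5, 8.8, 2.9, -10.9, 9.5
Mean of differences = 0.3000
Numerator Σ(Δy_t−Δȳ)(Δy_{t+1}−Δȳ) = -182.2200
Denominator Σ(Δy_t−Δȳ)² = 366.6200
r_1(Δy) = -182.2200 / 366.6200 = -0.497

-0.497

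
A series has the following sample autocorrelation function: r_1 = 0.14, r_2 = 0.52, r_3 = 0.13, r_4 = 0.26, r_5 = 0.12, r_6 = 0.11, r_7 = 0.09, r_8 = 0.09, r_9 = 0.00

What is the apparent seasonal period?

The largest autocorrelation is r_2 = 0.52, with a weaker echo at lag 4 (0.26); the remaining lags stay at or below 0.14.
The dominant spike at lag 2 indicates a seasonal period of 2.

2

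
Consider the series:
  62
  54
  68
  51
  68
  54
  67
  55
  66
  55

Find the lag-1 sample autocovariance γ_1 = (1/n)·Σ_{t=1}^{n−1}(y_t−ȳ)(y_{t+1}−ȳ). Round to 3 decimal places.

Mean ȳ = (62 + 54 + 68 + 51 + 68 + 54 + 67 + 55 + 66 + 55)/10 = 60.0000
Σ_{t=1}^{9}(y_t−ȳ)(y_{t+1}−ȳ) = -389.0000
γ_1 = -389.0000 / 10 = -38.900

-38.900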